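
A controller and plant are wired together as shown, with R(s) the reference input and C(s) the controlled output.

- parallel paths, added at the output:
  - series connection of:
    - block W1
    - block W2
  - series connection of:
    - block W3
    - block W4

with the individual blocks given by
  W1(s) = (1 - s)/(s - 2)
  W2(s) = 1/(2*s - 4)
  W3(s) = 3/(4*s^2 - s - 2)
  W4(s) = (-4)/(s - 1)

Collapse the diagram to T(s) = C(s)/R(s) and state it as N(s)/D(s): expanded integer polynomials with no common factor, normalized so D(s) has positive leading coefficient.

(1) series reduction of W1, W2 gives (1 - s)/(2*s^2 - 8*s + 8)
(2) cascade W3, W4 gives (-12)/(4*s^3 - 5*s^2 - s + 2)
(3) add (W1*W2), (W3*W4) (parallel), which is the overall transfer function T(s) = C(s)/R(s) in lowest terms

Hence the answer: (-4*s^4 + 9*s^3 - 28*s^2 + 93*s - 94)/(8*s^5 - 42*s^4 + 70*s^3 - 28*s^2 - 24*s + 16)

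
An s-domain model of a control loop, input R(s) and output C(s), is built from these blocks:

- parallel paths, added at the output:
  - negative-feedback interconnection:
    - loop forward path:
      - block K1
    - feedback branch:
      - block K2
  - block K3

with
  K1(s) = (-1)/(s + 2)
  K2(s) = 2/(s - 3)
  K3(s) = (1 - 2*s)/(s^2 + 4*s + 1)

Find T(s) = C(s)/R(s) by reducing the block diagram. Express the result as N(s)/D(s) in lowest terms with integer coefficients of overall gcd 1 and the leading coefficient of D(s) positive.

[1] collapse the loop (K1 forward, K2 return); result (3 - s)/(s^2 - s - 8)
[2] combine [K1/(1+K1*K2)], K3 in parallel, which is the overall transfer function T(s) = C(s)/R(s) in lowest terms

Answer: (-3*s^3 + 2*s^2 + 26*s - 5)/(s^4 + 3*s^3 - 11*s^2 - 33*s - 8)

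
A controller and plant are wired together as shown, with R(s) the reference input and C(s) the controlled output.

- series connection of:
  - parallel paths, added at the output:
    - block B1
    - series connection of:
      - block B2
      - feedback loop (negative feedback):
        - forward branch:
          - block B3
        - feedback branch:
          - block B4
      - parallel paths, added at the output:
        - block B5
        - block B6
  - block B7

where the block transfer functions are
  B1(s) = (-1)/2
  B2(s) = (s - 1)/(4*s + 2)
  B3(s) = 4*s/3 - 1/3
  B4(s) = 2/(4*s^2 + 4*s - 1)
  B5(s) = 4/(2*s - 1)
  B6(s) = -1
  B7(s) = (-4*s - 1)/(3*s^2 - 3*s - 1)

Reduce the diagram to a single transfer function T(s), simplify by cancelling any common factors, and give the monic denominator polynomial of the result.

1. close the feedback loop around B3, B4, giving (16*s^3 + 12*s^2 - 8*s + 1)/(12*s^2 + 20*s - 5)
2. combine B5, B6 in parallel, giving (5 - 2*s)/(2*s - 1)
3. multiply B2, [B3/(1+B3*B4)], (B5+B6) (series), giving (-32*s^5 + 88*s^4 + 20*s^3 - 118*s^2 + 47*s - 5)/(96*s^4 + 160*s^3 - 64*s^2 - 40*s + 10)
4. parallel reduction of B1, (B2*[B3/(1+B3*B4)]*(B5+B6)), giving (-32*s^5 + 40*s^4 - 60*s^3 - 86*s^2 + 67*s - 10)/(96*s^4 + 160*s^3 - 64*s^2 - 40*s + 10)
5. reduce the series chain (B1+(B2*[B3/(1+B3*B4)]*(B5+B6))), B7, giving (128*s^6 - 128*s^5 + 200*s^4 + 404*s^3 - 182*s^2 - 27*s + 10)/(288*s^6 + 192*s^5 - 768*s^4 - 88*s^3 + 214*s^2 + 10*s - 10)
The result of step 5 is T(s) in lowest terms. Its denominator has leading coefficient 288; dividing the denominator through by 288 makes it monic.

Hence the answer: s^6 + 2*s^5/3 - 8*s^4/3 - 11*s^3/36 + 107*s^2/144 + 5*s/144 - 5/144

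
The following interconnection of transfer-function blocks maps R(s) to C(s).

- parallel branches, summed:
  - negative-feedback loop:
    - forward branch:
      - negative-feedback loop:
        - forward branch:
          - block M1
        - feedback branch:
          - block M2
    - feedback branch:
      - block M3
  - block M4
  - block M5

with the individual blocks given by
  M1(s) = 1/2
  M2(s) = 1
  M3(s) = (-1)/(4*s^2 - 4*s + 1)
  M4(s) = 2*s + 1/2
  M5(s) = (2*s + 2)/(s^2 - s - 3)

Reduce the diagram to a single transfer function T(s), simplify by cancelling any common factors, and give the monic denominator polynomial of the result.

Step 1. collapse the loop (M1 forward, M2 return); result 1/3
Step 2. apply the feedback formula to [M1/(1+M1*M2)], M3; result (4*s^2 - 4*s + 1)/(12*s^2 - 12*s + 2)
Step 3. parallel reduction of [[M1/(1+M1*M2)]/(1+[M1/(1+M1*M2)]*M3)], M4, M5; result (12*s^5 - 19*s^4 - 20*s^3 + 25*s^2 - 2*s - 1)/(6*s^4 - 12*s^3 - 11*s^2 + 17*s - 3)
No further cancellation is possible in the step-3 result, so that is T(s). Its denominator becomes monic after dividing by the leading coefficient 6.

Hence the answer: s^4 - 2*s^3 - 11*s^2/6 + 17*s/6 - 1/2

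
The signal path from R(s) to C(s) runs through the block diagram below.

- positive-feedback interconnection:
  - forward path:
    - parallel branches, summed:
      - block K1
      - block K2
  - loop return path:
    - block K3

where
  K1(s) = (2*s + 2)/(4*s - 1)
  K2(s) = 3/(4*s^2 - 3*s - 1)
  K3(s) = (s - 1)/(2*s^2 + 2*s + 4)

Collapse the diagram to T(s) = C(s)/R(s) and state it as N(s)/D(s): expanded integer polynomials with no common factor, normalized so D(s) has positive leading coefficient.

1. reduce the parallel group K1, K2 gives (8*s^3 + 2*s^2 + 4*s - 5)/(16*s^3 - 16*s^2 - s + 1)
2. collapse the loop ((K1+K2) forward, K3 return), which is the overall transfer function T(s) = C(s)/R(s) in lowest terms

Therefore the answer is (16*s^5 + 20*s^4 + 44*s^3 + 6*s^2 + 6*s - 20)/(32*s^5 - 8*s^4 + 36*s^3 - 66*s^2 + 7*s - 1).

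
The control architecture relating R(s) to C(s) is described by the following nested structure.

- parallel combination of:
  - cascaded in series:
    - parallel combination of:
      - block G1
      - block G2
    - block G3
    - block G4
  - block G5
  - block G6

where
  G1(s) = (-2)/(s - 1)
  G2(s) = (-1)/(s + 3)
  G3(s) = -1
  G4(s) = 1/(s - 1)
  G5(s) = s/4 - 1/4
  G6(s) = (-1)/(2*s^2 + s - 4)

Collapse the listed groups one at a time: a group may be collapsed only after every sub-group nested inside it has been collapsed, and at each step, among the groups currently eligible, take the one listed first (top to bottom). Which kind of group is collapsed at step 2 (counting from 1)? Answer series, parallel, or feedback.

[1] sum the parallel branches G1, G2
[2] multiply (G1+G2), G3, G4 (series)
[3] sum the parallel branches ((G1+G2)*G3*G4), G5, G6
Step 2 collapses a series group.

Final answer: series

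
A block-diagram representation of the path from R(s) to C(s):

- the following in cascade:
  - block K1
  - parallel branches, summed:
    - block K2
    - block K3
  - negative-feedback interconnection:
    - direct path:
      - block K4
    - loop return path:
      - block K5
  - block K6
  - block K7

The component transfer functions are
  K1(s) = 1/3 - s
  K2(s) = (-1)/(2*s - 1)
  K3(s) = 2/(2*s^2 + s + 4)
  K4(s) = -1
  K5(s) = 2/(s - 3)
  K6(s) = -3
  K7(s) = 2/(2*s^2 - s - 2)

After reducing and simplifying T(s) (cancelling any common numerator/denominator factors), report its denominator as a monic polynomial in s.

Step 1. parallel reduction of K2, K3: (-2*s^2 + 3*s - 6)/(4*s^3 + 7*s - 4)
Step 2. apply the feedback formula to K4, K5: (3 - s)/(s - 5)
Step 3. series reduction of K1, (K2+K3), [K4/(1+K4*K5)], K6, K7: (12*s^4 - 58*s^3 + 108*s^2 - 138*s + 36)/(8*s^6 - 44*s^5 + 26*s^4 - 45*s^3 + 65*s^2 + 58*s - 40)
That last expression is T(s), already simplified. Scaling its denominator by 1/8 (the reciprocal of the leading coefficient) yields the monic denominator.

Hence the answer: s^6 - 11*s^5/2 + 13*s^4/4 - 45*s^3/8 + 65*s^2/8 + 29*s/4 - 5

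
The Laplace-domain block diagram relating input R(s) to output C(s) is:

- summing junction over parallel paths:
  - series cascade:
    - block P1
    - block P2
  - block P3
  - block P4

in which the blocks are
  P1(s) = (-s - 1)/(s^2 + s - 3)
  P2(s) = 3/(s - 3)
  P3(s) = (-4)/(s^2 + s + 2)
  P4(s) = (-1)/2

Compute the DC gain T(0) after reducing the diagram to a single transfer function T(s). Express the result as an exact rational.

1. multiply P1, P2 (series) gives (-3*s - 3)/(s^3 - 2*s^2 - 6*s + 9)
2. parallel reduction of (P1*P2), P3, P4 gives (-s^5 + s^4 - 8*s^3 + 5*s^2 + 33*s - 102)/(2*s^5 - 2*s^4 - 12*s^3 - 2*s^2 - 6*s + 36)
DC gain: substitute s = 0 into T(s) from step 2: T(0) = -102/36 = -17/6.

Therefore the answer is -17/6.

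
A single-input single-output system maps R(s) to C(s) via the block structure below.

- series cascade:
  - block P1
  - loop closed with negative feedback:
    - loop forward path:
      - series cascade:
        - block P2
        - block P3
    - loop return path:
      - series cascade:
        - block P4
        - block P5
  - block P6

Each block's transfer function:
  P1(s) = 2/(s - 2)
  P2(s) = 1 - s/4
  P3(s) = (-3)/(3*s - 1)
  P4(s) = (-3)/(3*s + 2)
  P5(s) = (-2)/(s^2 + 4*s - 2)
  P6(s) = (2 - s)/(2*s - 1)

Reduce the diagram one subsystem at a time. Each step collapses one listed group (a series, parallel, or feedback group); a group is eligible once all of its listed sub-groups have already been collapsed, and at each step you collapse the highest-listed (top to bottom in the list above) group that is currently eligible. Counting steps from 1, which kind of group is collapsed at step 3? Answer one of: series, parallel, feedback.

Reducing step by step:

Step 1: reduce the series chain P2, P3
Step 2: reduce the series chain P4, P5
Step 3: close the feedback loop around (P2*P3), (P4*P5)
Step 4: reduce the series chain P1, [(P2*P3)/(1+(P2*P3)*(P4*P5))], P6
The group at step 3 is a feedback group.

Answer: feedback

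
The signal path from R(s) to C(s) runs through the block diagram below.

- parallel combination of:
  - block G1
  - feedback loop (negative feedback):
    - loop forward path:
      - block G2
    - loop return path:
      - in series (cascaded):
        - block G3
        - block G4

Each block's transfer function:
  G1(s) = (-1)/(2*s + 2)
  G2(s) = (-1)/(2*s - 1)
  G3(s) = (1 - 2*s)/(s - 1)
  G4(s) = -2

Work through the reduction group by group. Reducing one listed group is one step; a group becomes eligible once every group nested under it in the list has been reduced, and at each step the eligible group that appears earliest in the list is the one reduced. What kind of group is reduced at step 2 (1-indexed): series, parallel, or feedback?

[1] series reduction of G3, G4
[2] apply the feedback formula to G2, (G3*G4)
[3] parallel reduction of G1, [G2/(1+G2*(G3*G4))]
Step 2 collapses a feedback group.

Hence the answer: feedback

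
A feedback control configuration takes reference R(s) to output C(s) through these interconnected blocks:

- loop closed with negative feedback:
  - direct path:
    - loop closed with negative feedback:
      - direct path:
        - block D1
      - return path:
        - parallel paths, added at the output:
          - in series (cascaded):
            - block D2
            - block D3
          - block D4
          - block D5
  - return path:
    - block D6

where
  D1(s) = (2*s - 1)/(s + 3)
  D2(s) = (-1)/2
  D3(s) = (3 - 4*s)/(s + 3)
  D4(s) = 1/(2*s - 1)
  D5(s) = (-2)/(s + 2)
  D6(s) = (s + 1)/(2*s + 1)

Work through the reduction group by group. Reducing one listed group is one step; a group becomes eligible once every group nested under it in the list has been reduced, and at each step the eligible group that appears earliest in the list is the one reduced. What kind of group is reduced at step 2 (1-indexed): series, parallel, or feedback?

The answer is parallel.

Reasoning:
1. combine D2, D3 in series
2. parallel reduction of (D2*D3), D4, D5
3. close the feedback loop around D1, ((D2*D3)+D4+D5)
4. apply the feedback formula to [D1/(1+D1*((D2*D3)+D4+D5))], D6
The group at step 2 is a parallel group.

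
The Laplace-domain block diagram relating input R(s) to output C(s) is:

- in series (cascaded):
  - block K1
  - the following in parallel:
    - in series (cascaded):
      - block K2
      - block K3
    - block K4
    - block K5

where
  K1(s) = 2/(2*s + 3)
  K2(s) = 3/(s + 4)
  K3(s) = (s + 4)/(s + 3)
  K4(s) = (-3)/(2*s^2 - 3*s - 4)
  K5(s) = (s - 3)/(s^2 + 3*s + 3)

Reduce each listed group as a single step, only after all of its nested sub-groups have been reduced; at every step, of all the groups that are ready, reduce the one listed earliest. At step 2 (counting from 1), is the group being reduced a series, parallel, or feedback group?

Step 1: combine K2, K3 in series
Step 2: add (K2*K3), K4, K5 (parallel)
Step 3: reduce the series chain K1, ((K2*K3)+K4+K5)
So the answer for step 2 is parallel.

Final answer: parallel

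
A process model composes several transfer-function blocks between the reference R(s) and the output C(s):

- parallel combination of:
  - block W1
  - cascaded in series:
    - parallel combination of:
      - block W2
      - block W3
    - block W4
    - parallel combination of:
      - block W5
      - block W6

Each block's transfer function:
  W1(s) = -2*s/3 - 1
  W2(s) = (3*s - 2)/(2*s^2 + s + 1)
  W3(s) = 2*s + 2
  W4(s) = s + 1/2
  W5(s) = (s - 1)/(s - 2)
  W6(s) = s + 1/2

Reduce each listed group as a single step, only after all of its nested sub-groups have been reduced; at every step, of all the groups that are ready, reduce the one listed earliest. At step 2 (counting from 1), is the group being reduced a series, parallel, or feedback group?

The answer is parallel.

Reasoning:
1. combine W2, W3 in parallel
2. parallel reduction of W5, W6
3. series reduction of (W2+W3), W4, (W5+W6)
4. reduce the parallel group W1, ((W2+W3)*W4*(W5+W6))
At step 2 the group reduced is parallel.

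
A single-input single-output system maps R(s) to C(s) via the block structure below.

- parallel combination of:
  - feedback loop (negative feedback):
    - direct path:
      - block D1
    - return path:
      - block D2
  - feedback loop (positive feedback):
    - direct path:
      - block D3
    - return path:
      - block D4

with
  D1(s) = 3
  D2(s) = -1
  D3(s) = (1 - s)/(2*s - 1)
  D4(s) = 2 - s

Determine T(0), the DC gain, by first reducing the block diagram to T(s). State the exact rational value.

The answer is -11/6.

Reasoning:
1. apply the feedback formula to D1, D2 -> (-3)/2
2. feedback reduction of D3, D4 -> (s - 1)/(s^2 - 5*s + 3)
3. reduce the parallel group [D1/(1+D1*D2)], [D3/(1-D3*D4)] -> (-3*s^2 + 17*s - 11)/(2*s^2 - 10*s + 6)
DC gain: substitute s = 0 into T(s) from step 3: T(0) = -11/6.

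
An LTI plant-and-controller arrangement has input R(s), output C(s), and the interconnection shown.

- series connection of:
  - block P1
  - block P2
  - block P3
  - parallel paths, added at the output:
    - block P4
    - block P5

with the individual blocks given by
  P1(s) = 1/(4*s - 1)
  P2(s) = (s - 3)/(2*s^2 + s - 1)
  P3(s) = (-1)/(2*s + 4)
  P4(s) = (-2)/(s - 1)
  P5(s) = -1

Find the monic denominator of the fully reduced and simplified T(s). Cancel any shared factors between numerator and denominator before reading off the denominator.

Step 1: combine P4, P5 in parallel -> (-s - 1)/(s - 1)
Step 2: series reduction of P1, P2, P3, (P4+P5) -> (s - 3)/(16*s^4 + 4*s^3 - 42*s^2 + 26*s - 4)
No further cancellation is possible in the step-2 result, so that is T(s). Its denominator becomes monic after dividing by the leading coefficient 16.

Final answer: s^4 + s^3/4 - 21*s^2/8 + 13*s/8 - 1/4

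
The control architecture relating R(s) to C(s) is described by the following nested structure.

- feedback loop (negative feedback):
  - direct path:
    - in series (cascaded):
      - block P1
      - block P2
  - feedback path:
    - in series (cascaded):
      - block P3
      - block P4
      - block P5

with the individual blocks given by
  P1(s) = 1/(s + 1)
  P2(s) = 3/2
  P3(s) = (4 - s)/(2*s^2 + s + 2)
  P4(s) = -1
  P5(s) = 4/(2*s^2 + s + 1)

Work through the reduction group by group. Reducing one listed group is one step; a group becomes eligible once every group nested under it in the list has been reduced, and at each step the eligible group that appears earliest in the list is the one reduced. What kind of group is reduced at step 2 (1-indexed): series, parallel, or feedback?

Answer: series

Working:
Step 1 - combine P1, P2 in series
Step 2 - multiply P3, P4, P5 (series)
Step 3 - collapse the loop ((P1*P2) forward, (P3*P4*P5) return)
At step 2 the group reduced is series.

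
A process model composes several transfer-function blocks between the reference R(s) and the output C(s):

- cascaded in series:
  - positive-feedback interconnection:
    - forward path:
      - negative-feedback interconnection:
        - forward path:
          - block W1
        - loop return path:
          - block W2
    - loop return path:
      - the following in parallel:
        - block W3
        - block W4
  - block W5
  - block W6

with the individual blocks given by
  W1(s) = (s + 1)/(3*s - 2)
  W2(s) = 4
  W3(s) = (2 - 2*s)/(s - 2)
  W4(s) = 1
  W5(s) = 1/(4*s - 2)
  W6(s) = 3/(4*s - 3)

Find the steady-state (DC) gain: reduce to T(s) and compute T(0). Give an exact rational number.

Reducing step by step:

1. collapse the loop (W1 forward, W2 return); result (s + 1)/(7*s + 2)
2. reduce the parallel group W3, W4; result (-s)/(s - 2)
3. apply the feedback formula to [W1/(1+W1*W2)], (W3+W4); result (s^2 - s - 2)/(8*s^2 - 11*s - 4)
4. multiply [[W1/(1+W1*W2)]/(1-[W1/(1+W1*W2)]*(W3+W4))], W5, W6 (series); result (3*s^2 - 3*s - 6)/(128*s^4 - 336*s^3 + 204*s^2 + 14*s - 24)
Step 4 gives the overall T(s). Then T(0) = -6/(-24) = 1/4.

Answer: 1/4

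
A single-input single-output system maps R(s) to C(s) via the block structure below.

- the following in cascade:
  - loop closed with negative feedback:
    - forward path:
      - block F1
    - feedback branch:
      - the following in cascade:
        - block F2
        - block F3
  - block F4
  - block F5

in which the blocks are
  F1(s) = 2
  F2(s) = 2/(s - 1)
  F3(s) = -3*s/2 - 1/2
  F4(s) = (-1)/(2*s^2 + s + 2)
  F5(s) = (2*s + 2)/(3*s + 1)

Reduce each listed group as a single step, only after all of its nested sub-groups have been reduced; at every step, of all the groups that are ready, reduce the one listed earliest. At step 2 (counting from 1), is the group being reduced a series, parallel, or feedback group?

[1] series reduction of F2, F3
[2] feedback reduction of F1, (F2*F3)
[3] reduce the series chain [F1/(1+F1*(F2*F3))], F4, F5
So the answer for step 2 is feedback.

Final answer: feedback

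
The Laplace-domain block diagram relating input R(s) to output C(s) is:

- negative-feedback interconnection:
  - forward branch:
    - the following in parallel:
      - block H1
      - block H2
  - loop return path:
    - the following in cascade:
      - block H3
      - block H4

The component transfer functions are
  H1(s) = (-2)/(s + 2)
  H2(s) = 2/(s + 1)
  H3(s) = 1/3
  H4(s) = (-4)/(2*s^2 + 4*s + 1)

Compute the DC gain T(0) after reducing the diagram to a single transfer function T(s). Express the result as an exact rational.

1. parallel reduction of H1, H2 = 2/(s^2 + 3*s + 2)
2. series reduction of H3, H4 = (-4)/(6*s^2 + 12*s + 3)
3. close the feedback loop around (H1+H2), (H3*H4) = (12*s^2 + 24*s + 6)/(6*s^4 + 30*s^3 + 51*s^2 + 33*s - 2)
DC gain: substitute s = 0 into T(s) from step 3: T(0) = 6/(-2) = -3.

Answer: -3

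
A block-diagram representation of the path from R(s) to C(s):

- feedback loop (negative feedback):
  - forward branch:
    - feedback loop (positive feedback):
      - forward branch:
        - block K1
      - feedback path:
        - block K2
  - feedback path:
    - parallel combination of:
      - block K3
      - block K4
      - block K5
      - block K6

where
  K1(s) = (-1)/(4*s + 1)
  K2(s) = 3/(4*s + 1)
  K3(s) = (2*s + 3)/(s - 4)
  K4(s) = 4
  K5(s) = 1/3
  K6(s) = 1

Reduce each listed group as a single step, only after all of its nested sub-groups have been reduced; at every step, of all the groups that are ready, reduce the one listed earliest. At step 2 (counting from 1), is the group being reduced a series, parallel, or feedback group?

1. close the feedback loop around K1, K2
2. reduce the parallel group K3, K4, K5, K6
3. feedback reduction of [K1/(1-K1*K2)], (K3+K4+K5+K6)
At step 2 the group reduced is parallel.

Answer: parallel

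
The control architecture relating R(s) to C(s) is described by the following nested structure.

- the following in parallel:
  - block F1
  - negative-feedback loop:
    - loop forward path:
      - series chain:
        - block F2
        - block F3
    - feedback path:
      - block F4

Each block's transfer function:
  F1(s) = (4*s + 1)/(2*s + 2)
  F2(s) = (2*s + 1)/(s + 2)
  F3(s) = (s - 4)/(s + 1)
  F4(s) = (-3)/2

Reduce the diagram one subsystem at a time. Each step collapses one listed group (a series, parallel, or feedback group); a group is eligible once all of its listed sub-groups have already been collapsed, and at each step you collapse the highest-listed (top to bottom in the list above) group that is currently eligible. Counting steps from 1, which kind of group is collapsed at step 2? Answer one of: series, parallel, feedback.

Step 1 - combine F2, F3 in series
Step 2 - apply the feedback formula to (F2*F3), F4
Step 3 - sum the parallel branches F1, [(F2*F3)/(1+(F2*F3)*F4)]
So the answer for step 2 is feedback.

Therefore the answer is feedback.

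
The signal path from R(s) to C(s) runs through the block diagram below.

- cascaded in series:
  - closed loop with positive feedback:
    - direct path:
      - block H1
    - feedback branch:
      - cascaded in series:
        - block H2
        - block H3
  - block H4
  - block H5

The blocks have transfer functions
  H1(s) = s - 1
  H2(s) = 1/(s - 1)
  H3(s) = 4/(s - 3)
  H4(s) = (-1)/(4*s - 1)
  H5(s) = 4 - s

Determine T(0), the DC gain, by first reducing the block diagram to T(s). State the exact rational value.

(1) reduce the series chain H2, H3 -> 4/(s^2 - 4*s + 3)
(2) feedback reduction of H1, (H2*H3) -> (s^2 - 4*s + 3)/(s - 7)
(3) multiply [H1/(1-H1*(H2*H3))], H4, H5 (series) -> (s^3 - 8*s^2 + 19*s - 12)/(4*s^2 - 29*s + 7)
Step 3 gives the overall T(s). Then T(0) = -12/7.

Final answer: -12/7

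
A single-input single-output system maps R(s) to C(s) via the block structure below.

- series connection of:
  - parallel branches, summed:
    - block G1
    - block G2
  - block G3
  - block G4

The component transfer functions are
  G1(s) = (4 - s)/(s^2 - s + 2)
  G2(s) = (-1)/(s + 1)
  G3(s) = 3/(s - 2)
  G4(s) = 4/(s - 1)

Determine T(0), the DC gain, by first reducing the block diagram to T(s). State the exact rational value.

(1) add G1, G2 (parallel) = (-2*s^2 + 4*s + 2)/(s^3 + s + 2)
(2) combine (G1+G2), G3, G4 in series = (-24*s^2 + 48*s + 24)/(s^5 - 3*s^4 + 3*s^3 - s^2 - 4*s + 4)
Evaluating the step-2 result (the overall T(s)) at s = 0 gives T(0) = 24/4 = 6.

Answer: 6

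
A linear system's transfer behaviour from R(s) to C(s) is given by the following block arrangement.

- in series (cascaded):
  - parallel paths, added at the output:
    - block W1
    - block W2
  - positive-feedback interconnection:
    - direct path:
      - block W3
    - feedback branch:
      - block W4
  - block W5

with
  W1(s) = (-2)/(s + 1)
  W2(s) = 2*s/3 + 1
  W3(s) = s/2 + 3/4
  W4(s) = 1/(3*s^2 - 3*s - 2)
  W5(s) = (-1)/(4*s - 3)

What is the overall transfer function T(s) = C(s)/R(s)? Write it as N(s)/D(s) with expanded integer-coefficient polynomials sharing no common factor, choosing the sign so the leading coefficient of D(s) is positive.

The answer is (-12*s^5 - 36*s^4 + 29*s^3 + 86*s^2 - 9*s - 18)/(144*s^4 - 132*s^3 - 282*s^2 + 93*s + 99).

Reasoning:
Step 1. combine W1, W2 in parallel: (2*s^2 + 5*s - 3)/(3*s + 3)
Step 2. collapse the loop (W3 forward, W4 return): (6*s^3 + 3*s^2 - 13*s - 6)/(12*s^2 - 14*s - 11)
Step 3. series reduction of (W1+W2), [W3/(1-W3*W4)], W5: this yields T(s), and no further normalization is needed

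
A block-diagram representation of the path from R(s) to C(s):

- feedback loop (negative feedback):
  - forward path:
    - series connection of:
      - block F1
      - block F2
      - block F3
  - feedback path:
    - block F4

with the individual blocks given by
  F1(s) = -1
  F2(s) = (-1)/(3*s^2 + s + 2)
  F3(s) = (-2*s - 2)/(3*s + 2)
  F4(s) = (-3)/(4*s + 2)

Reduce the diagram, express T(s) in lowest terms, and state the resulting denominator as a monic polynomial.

Step 1 - combine F1, F2, F3 in series: (-2*s - 2)/(9*s^3 + 9*s^2 + 8*s + 4)
Step 2 - feedback reduction of (F1*F2*F3), F4: (-4*s^2 - 6*s - 2)/(18*s^4 + 27*s^3 + 25*s^2 + 19*s + 7)
No further cancellation is possible in the step-2 result, so that is T(s). Its denominator becomes monic after dividing by the leading coefficient 18.

Final answer: s^4 + 3*s^3/2 + 25*s^2/18 + 19*s/18 + 7/18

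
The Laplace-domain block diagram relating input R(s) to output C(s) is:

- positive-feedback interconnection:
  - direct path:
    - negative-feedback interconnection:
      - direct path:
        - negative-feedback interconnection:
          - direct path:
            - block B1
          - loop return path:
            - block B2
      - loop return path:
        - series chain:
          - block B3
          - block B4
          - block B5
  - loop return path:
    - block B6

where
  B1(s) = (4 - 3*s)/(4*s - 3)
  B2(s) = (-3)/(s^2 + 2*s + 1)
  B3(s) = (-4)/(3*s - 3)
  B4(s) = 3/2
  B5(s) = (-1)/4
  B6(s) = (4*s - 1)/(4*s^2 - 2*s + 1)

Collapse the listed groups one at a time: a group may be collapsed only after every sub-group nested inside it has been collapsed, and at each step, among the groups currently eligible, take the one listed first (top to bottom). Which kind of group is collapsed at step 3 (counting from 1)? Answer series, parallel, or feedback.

Answer: feedback

Working:
1. apply the feedback formula to B1, B2
2. reduce the series chain B3, B4, B5
3. close the feedback loop around [B1/(1+B1*B2)], (B3*B4*B5)
4. close the feedback loop around [[B1/(1+B1*B2)]/(1+[B1/(1+B1*B2)]*(B3*B4*B5))], B6
The group at step 3 is a feedback group.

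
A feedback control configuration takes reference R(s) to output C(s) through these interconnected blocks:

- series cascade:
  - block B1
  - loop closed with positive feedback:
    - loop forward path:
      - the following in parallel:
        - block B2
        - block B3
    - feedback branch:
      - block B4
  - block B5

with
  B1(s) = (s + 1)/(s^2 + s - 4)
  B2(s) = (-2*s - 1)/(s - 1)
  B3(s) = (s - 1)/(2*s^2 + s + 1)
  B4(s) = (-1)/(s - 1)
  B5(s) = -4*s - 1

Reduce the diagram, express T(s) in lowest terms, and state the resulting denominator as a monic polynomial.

The answer is s^6 - 5*s^5/2 - 17*s^4/2 + 10*s^3 + 3*s^2/2 + 25*s/2 - 2.

Reasoning:
Step 1 - reduce the parallel group B2, B3 = (-4*s^3 - 3*s^2 - 5*s)/(2*s^3 - s^2 - 1)
Step 2 - close the feedback loop around (B2+B3), B4 = (-4*s^4 + s^3 - 2*s^2 + 5*s)/(2*s^4 - 7*s^3 - 2*s^2 - 6*s + 1)
Step 3 - multiply B1, [(B2+B3)/(1-(B2+B3)*B4)], B5 (series) = (16*s^6 + 16*s^5 + 7*s^4 - 11*s^3 - 23*s^2 - 5*s)/(2*s^6 - 5*s^5 - 17*s^4 + 20*s^3 + 3*s^2 + 25*s - 4)
T(s) is the step-3 result (common factors already cancelled). Leading coefficient of the denominator: 2. Divide through by 2 for the monic polynomial.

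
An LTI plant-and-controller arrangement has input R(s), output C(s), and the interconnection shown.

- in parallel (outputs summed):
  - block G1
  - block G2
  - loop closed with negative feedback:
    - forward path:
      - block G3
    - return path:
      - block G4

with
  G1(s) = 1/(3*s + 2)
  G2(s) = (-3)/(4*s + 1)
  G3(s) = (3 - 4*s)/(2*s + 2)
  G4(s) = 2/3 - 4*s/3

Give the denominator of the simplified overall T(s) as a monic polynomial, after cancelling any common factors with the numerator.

[1] close the feedback loop around G3, G4 -> (9 - 12*s)/(16*s^2 - 14*s + 12)
[2] reduce the parallel group G1, G2, [G3/(1+G3*G4)] -> (-224*s^3 - 34*s^2 + 85*s - 42)/(192*s^4 + 8*s^3 + 22*s^2 + 104*s + 24)
That last expression is T(s), already simplified. Scaling its denominator by 1/192 (the reciprocal of the leading coefficient) yields the monic denominator.

Therefore the answer is s^4 + s^3/24 + 11*s^2/96 + 13*s/24 + 1/8.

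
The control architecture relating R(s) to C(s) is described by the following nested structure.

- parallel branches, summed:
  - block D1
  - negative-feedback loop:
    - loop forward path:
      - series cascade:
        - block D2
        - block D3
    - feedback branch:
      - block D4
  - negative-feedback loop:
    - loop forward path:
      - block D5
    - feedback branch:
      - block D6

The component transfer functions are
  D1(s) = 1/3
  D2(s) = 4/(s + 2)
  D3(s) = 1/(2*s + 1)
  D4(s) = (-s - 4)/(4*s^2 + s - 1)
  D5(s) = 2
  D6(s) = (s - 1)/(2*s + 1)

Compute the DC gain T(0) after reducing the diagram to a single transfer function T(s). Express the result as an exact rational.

The answer is -13/9.

Reasoning:
Step 1 - cascade D2, D3 = 4/(2*s^2 + 5*s + 2)
Step 2 - close the feedback loop around (D2*D3), D4 = (16*s^2 + 4*s - 4)/(8*s^4 + 22*s^3 + 11*s^2 - 7*s - 18)
Step 3 - feedback reduction of D5, D6 = (4*s + 2)/(4*s - 1)
Step 4 - add D1, [(D2*D3)/(1+(D2*D3)*D4)], [D5/(1+D5*D6)] (parallel) = (128*s^5 + 392*s^4 + 478*s^3 - 57*s^2 - 383*s - 78)/(96*s^5 + 240*s^4 + 66*s^3 - 117*s^2 - 195*s + 54)
DC gain: substitute s = 0 into T(s) from step 4: T(0) = -78/54 = -13/9.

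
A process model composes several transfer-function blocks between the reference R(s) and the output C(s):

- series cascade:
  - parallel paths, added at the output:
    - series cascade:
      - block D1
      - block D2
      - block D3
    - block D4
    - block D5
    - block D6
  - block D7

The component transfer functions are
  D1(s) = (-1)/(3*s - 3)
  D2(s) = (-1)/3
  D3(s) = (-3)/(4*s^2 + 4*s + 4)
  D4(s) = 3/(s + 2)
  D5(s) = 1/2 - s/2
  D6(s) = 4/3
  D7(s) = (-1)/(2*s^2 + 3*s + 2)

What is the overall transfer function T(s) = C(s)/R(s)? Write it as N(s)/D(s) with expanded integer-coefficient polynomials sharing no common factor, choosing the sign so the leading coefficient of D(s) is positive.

First reduce the diagram to T(s).

(1) cascade D1, D2, D3 = (-1)/(12*s^3 - 12)
(2) sum the parallel branches (D1*D2*D3), D4, D5, D6 = (-6*s^5 + 10*s^4 + 80*s^3 + 6*s^2 - 11*s - 82)/(12*s^4 + 24*s^3 - 12*s - 24)
(3) multiply ((D1*D2*D3)+D4+D5+D6), D7 (series) - this is the overall T(s), already in the required normalized form

Answer: (6*s^5 - 10*s^4 - 80*s^3 - 6*s^2 + 11*s + 82)/(24*s^6 + 84*s^5 + 96*s^4 + 24*s^3 - 84*s^2 - 96*s - 48)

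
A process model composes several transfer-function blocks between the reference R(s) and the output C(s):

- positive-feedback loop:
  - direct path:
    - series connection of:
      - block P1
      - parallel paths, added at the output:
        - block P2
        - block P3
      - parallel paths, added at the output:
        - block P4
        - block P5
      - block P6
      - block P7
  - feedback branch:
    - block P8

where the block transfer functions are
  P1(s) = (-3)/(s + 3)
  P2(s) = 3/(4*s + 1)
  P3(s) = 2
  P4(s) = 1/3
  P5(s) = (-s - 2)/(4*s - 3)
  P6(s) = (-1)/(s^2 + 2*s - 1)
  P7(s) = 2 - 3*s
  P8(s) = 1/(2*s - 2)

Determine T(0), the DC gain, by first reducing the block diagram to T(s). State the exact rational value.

Step 1. combine P2, P3 in parallel = (8*s + 5)/(4*s + 1)
Step 2. parallel reduction of P4, P5 = (s - 9)/(12*s - 9)
Step 3. cascade P1, (P2+P3), (P4+P5), P6, P7 = (-24*s^3 + 217*s^2 + s - 90)/(16*s^5 + 72*s^4 + 37*s^3 - 103*s^2 + 9*s + 9)
Step 4. collapse the loop ((P1*(P2+P3)*(P4+P5)*P6*P7) forward, P8 return) = (-48*s^4 + 482*s^3 - 432*s^2 - 182*s + 180)/(32*s^6 + 112*s^5 - 70*s^4 - 256*s^3 + 7*s^2 - s + 72)
The step-4 result is T(s). Setting s = 0: T(0) = 180/72 = 5/2.

Therefore the answer is 5/2.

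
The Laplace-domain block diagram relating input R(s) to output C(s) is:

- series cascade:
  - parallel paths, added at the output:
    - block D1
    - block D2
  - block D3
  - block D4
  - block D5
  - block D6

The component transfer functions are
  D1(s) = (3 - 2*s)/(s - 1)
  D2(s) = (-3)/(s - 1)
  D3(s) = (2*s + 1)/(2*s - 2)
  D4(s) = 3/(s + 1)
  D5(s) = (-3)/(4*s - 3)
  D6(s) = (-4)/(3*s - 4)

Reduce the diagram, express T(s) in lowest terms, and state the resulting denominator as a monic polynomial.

First reduce the diagram to T(s).

Step 1: reduce the parallel group D1, D2 -> (-2*s)/(s - 1)
Step 2: cascade (D1+D2), D3, D4, D5, D6 -> (-72*s^2 - 36*s)/(12*s^5 - 37*s^4 + 25*s^3 + 25*s^2 - 37*s + 12)
No further cancellation is possible in the step-2 result, so that is T(s). Its denominator becomes monic after dividing by the leading coefficient 12.

Answer: s^5 - 37*s^4/12 + 25*s^3/12 + 25*s^2/12 - 37*s/12 + 1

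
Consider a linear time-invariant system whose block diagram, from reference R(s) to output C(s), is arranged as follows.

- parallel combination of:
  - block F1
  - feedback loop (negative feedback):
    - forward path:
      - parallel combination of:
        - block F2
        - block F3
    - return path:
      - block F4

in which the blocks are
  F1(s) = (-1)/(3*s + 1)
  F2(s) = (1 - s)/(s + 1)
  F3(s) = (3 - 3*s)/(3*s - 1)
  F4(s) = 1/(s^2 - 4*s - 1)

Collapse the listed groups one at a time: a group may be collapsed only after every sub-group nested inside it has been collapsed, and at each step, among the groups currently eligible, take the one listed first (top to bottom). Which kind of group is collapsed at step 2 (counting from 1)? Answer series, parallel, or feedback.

Step 1: parallel reduction of F2, F3
Step 2: close the feedback loop around (F2+F3), F4
Step 3: sum the parallel branches F1, [(F2+F3)/(1+(F2+F3)*F4)]
Step 2: feedback.

Hence the answer: feedback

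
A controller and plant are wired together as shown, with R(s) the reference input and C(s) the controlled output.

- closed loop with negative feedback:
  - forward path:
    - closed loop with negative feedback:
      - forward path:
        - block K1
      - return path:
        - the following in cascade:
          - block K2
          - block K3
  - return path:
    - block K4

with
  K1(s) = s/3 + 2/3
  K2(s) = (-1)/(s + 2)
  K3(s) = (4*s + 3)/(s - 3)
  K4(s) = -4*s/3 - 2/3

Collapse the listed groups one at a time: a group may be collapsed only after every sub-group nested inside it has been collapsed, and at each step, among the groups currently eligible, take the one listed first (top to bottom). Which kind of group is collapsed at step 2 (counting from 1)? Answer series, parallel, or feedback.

[1] combine K2, K3 in series
[2] feedback reduction of K1, (K2*K3)
[3] collapse the loop ([K1/(1+K1*(K2*K3))] forward, K4 return)
The group at step 2 is a feedback group.

Therefore the answer is feedback.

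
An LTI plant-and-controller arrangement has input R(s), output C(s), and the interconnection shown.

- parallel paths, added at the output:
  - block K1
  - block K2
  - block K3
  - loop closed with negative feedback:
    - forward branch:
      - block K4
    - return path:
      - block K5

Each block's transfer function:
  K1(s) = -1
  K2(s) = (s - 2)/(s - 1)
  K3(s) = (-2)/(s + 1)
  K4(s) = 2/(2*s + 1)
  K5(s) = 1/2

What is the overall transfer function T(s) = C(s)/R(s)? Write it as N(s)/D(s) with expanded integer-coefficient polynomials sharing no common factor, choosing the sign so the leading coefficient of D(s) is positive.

First reduce the diagram to T(s).

Step 1. feedback reduction of K4, K5 = 1/(s + 1)
Step 2. sum the parallel branches K1, K2, K3, [K4/(1+K4*K5)]: this yields T(s), and no further normalization is needed

Answer: (-2*s)/(s^2 - 1)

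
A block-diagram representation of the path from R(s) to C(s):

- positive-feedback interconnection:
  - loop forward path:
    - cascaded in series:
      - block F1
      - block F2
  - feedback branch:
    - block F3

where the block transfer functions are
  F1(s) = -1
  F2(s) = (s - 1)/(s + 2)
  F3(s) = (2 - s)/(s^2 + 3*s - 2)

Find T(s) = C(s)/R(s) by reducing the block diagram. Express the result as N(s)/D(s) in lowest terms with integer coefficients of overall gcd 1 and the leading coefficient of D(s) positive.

Step 1: cascade F1, F2, giving (1 - s)/(s + 2)
Step 2: feedback reduction of (F1*F2), F3, giving the overall T(s)

Hence the answer: (-s^3 - 2*s^2 + 5*s - 2)/(s^3 + 4*s^2 + 7*s - 6)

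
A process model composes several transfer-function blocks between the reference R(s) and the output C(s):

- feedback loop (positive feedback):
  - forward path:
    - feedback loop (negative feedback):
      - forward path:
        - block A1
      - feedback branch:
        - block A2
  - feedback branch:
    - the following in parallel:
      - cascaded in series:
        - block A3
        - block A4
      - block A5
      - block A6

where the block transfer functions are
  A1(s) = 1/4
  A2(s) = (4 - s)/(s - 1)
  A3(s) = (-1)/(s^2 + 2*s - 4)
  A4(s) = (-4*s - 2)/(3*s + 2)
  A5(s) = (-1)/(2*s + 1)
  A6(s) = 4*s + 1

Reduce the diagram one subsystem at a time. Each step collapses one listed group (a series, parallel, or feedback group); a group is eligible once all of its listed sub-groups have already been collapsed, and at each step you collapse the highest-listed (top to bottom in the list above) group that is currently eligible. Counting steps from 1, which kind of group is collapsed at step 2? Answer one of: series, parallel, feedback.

Step 1 - apply the feedback formula to A1, A2
Step 2 - series reduction of A3, A4
Step 3 - add (A3*A4), A5, A6 (parallel)
Step 4 - reduce the feedback loop with forward [A1/(1+A1*A2)] and return ((A3*A4)+A5+A6)
At step 2 the group reduced is series.

Therefore the answer is series.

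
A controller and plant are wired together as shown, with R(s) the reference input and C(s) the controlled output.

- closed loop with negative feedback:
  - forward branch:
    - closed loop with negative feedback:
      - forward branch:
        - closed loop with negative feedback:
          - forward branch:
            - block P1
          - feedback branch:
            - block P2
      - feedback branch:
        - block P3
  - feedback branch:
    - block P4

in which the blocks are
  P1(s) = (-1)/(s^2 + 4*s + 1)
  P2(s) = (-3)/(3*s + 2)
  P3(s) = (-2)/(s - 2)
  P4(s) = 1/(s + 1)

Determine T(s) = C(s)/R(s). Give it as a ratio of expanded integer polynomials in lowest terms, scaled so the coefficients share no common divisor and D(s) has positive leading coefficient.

The answer is (-3*s^3 + s^2 + 8*s + 4)/(3*s^5 + 11*s^4 - 9*s^3 - 31*s^2 - 13*s - 2).

Reasoning:
Step 1. collapse the loop (P1 forward, P2 return): (-3*s - 2)/(3*s^3 + 14*s^2 + 11*s + 5)
Step 2. apply the feedback formula to [P1/(1+P1*P2)], P3: (-3*s^2 + 4*s + 4)/(3*s^4 + 8*s^3 - 17*s^2 - 11*s - 6)
Step 3. apply the feedback formula to [[P1/(1+P1*P2)]/(1+[P1/(1+P1*P2)]*P3)], P4; the result is T(s) itself (integer coefficients, no common factor, positive leading denominator coefficient)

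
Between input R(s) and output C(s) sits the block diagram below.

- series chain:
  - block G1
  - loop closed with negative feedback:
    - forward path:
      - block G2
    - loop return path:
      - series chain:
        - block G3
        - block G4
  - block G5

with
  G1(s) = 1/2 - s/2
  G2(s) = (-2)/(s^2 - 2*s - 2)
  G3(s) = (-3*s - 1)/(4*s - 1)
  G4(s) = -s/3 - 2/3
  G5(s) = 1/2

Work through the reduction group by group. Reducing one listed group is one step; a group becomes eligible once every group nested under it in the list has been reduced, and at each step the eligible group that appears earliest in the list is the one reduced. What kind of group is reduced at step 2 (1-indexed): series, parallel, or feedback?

Reducing step by step:

Step 1: reduce the series chain G3, G4
Step 2: apply the feedback formula to G2, (G3*G4)
Step 3: reduce the series chain G1, [G2/(1+G2*(G3*G4))], G5
At step 2 the group reduced is feedback.

Answer: feedback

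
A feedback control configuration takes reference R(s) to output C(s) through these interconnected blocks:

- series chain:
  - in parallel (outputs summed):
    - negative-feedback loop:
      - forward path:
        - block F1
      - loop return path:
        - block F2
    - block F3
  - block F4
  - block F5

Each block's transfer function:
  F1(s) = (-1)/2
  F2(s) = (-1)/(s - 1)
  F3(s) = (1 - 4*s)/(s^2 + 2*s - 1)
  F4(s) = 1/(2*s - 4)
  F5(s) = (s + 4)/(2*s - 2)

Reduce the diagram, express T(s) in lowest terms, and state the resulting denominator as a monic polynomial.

The answer is s^5 - 3*s^4/2 - 9*s^3/2 + 19*s^2/2 - 11*s/2 + 1.

Reasoning:
1. apply the feedback formula to F1, F2: (1 - s)/(2*s - 1)
2. reduce the parallel group [F1/(1+F1*F2)], F3: (-s^3 - 9*s^2 + 9*s - 2)/(2*s^3 + 3*s^2 - 4*s + 1)
3. cascade ([F1/(1+F1*F2)]+F3), F4, F5: (-s^4 - 13*s^3 - 27*s^2 + 34*s - 8)/(8*s^5 - 12*s^4 - 36*s^3 + 76*s^2 - 44*s + 8)
Step 3 gives the fully reduced T(s), with no common factor left to cancel. The denominator's leading coefficient is 8, so divide each of its coefficients by 8 to get the monic form.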